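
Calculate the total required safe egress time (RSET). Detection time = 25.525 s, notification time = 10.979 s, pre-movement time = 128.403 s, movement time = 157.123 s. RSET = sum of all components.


Total = 25.525 + 10.979 + 128.403 + 157.123 = 322.03 s

322.03 s


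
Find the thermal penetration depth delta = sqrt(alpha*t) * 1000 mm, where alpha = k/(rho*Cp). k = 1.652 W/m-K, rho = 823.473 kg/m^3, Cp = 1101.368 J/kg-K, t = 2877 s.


alpha = 1.652 / (823.473 * 1101.368) = 1.8215e-06 m^2/s
alpha * t = 0.0052404
delta = sqrt(0.0052404) * 1000 = 72.391 mm

72.391 mm


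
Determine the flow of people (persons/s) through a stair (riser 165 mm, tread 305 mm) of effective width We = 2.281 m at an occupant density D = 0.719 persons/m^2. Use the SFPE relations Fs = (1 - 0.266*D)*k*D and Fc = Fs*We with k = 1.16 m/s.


1 - 0.266*D = 1 - 0.266*0.719 = 0.80875
Fs = 0.80875 * 1.16 * 0.719 = 0.67453 persons/(s*m)
Fc = 0.67453 * 2.281 = 1.5386 persons/s

1.5386 persons/s


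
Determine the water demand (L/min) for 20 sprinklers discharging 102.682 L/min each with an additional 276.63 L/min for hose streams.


Sprinkler demand = 20 * 102.682 = 2053.64 L/min
Total = 2053.64 + 276.63 = 2330.27 L/min

2330.27 L/min


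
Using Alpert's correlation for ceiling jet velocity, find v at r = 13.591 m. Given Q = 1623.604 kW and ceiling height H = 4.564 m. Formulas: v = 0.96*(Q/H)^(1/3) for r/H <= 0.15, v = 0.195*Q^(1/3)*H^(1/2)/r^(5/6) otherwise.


r/H = 13.591 / 4.564 = 2.9779
r/H > 0.15, so v = 0.195*Q^(1/3)*H^(1/2)/r^(5/6)
Q^(1/3) = 11.753
H^(1/2) = 2.1364
r^(5/6) = 8.7978
v = 0.195 * 11.753 * 2.1364 / 8.7978 = 0.55653 m/s

0.55653 m/s


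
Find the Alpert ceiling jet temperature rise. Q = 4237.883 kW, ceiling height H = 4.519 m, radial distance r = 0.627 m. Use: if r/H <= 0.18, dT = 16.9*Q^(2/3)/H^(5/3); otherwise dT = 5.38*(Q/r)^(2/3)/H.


r/H = 0.627 / 4.519 = 0.13875
r/H <= 0.18, so dT = 16.9*Q^(2/3)/H^(5/3)
Q^(2/3) = 261.88
H^(5/3) = 12.352
dT = 16.9 * 261.88 / 12.352 = 358.30 K

358.30 K


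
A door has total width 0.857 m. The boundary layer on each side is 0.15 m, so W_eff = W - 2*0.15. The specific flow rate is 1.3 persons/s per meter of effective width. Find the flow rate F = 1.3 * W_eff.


W_eff = 0.857 - 0.30 = 0.557 m
F = 1.3 * 0.557 = 0.72410 persons/s

0.72410 persons/s


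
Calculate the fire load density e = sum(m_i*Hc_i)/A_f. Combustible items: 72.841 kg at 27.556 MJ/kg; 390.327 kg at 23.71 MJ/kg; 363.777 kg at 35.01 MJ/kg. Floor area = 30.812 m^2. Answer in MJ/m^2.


Total energy = 72.841*27.556 + 390.327*23.71 + 363.777*35.01
= 2007.207 + 9254.653 + 12735.83
= 23997.69 MJ
e = 23997.69 / 30.812 = 778.84 MJ/m^2

778.84 MJ/m^2


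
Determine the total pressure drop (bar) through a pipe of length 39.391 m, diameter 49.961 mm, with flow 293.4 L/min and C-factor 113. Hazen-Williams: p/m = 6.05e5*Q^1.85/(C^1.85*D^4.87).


Q^1.85 = 36711
C^1.85 = 6283.4
D^4.87 = 1.8721e+08
p/m = 0.018881 bar/m
p_total = 0.018881 * 39.391 = 0.74375 bar

0.74375 bar


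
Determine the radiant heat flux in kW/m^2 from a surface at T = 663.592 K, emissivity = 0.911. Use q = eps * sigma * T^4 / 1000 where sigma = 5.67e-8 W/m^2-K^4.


T^4 = 1.9391e+11
q = 0.911 * 5.67e-8 * 1.9391e+11 / 1000 = 10.016 kW/m^2

10.016 kW/m^2


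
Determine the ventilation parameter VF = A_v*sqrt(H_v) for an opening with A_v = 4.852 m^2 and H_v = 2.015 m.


sqrt(H_v) = 1.4195
VF = 4.852 * 1.4195 = 6.8874 m^(5/2)

6.8874 m^(5/2)


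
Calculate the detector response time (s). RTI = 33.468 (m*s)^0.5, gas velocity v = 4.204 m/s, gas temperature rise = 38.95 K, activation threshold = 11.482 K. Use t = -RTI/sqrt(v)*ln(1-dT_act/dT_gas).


dT_act/dT_gas = 0.29479
ln(1 - 0.29479) = -0.34926
t = -33.468 / sqrt(4.204) * -0.34926 = 5.7009 s

5.7009 s


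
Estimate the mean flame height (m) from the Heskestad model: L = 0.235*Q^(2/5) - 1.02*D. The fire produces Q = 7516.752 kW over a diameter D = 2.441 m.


Q^(2/5) = 35.515
0.235 * Q^(2/5) = 8.3460
1.02 * D = 2.4898
L = 5.8562 m

5.8562 m


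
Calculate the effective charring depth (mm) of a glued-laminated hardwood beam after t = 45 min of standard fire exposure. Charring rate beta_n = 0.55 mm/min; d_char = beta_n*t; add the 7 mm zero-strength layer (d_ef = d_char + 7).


d_char = 0.55 * 45 = 24.75 mm
d_ef = 24.75 + 1.0*7 = 31.75 mm

31.75 mm


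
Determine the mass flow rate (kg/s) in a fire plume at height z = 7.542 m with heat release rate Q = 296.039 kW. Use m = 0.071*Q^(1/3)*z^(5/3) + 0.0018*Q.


Q^(1/3) = 6.6647
z^(5/3) = 29.005
First term = 0.071 * 6.6647 * 29.005 = 13.725
Second term = 0.0018 * 296.039 = 0.53287
m = 14.258 kg/s

14.258 kg/s


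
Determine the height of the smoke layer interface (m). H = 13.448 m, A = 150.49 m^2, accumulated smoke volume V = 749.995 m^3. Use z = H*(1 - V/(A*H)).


V/(A*H) = 0.37059
1 - 0.37059 = 0.62941
z = 13.448 * 0.62941 = 8.4643 m

8.4643 m


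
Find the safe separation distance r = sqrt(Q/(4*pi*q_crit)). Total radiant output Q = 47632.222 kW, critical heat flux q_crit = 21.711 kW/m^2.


4*pi*q_crit = 272.83
Q/(4*pi*q_crit) = 174.59
r = sqrt(174.59) = 13.213 m

13.213 m


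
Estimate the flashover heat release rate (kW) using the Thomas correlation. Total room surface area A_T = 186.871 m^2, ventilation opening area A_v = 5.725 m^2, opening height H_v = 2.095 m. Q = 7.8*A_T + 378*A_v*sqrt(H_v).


7.8*A_T = 1457.6
sqrt(H_v) = 1.4474
378*A_v*sqrt(H_v) = 3132.3
Q = 1457.6 + 3132.3 = 4589.9 kW

4589.9 kW


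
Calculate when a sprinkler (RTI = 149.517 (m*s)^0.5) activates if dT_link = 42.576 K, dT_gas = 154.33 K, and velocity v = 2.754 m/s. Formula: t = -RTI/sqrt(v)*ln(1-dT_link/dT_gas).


dT_link/dT_gas = 0.27588
ln(1 - 0.27588) = -0.32279
t = -149.517 / sqrt(2.754) * -0.32279 = 29.083 s

29.083 s


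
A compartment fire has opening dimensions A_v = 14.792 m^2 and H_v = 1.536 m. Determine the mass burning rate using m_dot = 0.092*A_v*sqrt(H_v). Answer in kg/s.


sqrt(H_v) = 1.2394
m_dot = 0.092 * 14.792 * 1.2394 = 1.6866 kg/s

1.6866 kg/s


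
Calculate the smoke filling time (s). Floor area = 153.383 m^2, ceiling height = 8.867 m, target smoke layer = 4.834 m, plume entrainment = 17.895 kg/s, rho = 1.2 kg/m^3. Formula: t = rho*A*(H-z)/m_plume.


H - z = 4.033 m
t = 1.2 * 153.383 * 4.033 / 17.895 = 41.482 s

41.482 s


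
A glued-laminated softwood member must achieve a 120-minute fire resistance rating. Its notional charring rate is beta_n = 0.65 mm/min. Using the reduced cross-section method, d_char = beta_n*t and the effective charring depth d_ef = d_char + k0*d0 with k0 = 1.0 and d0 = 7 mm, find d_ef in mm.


d_char = 0.65 * 120 = 78 mm
d_ef = 78 + 1.0*7 = 85 mm

85 mm


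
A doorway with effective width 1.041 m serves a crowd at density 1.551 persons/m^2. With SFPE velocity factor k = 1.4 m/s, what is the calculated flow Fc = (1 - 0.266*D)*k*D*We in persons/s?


1 - 0.266*D = 1 - 0.266*1.551 = 0.58743
Fs = 0.58743 * 1.4 * 1.551 = 1.2756 persons/(s*m)
Fc = 1.2756 * 1.041 = 1.3279 persons/s

1.3279 persons/s


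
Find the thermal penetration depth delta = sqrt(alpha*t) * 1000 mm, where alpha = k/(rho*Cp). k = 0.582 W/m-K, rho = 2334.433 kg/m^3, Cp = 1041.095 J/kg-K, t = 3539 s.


alpha = 0.582 / (2334.433 * 1041.095) = 2.3947e-07 m^2/s
alpha * t = 0.00084748
delta = sqrt(0.00084748) * 1000 = 29.112 mm

29.112 mm


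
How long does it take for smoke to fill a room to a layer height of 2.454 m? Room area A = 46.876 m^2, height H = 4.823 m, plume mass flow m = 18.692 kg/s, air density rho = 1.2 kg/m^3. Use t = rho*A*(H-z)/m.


H - z = 2.369 m
t = 1.2 * 46.876 * 2.369 / 18.692 = 7.1292 s

7.1292 s


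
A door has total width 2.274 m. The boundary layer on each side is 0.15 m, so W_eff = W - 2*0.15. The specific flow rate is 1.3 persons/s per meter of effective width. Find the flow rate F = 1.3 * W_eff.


W_eff = 2.274 - 0.30 = 1.974 m
F = 1.3 * 1.974 = 2.5662 persons/s

2.5662 persons/s


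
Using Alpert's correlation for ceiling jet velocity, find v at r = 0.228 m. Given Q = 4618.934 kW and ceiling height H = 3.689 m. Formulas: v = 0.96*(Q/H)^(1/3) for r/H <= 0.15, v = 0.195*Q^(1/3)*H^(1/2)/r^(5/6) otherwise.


r/H = 0.228 / 3.689 = 0.061805
r/H <= 0.15, so v = 0.96*(Q/H)^(1/3)
Q/H = 1252.1
(Q/H)^(1/3) = 10.778
v = 0.96 * 10.778 = 10.347 m/s

10.347 m/s


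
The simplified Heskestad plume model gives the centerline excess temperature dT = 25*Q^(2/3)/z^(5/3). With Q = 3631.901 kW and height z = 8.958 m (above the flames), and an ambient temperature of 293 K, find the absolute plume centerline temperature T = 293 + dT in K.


Q^(2/3) = 236.28
z^(5/3) = 38.638
dT = 25 * 236.28 / 38.638 = 152.88 K
T = 293 + 152.88 = 445.88 K

445.88 K


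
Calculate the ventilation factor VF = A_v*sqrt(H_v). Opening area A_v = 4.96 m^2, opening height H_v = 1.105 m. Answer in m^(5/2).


sqrt(H_v) = 1.0512
VF = 4.96 * 1.0512 = 5.2139 m^(5/2)

5.2139 m^(5/2)


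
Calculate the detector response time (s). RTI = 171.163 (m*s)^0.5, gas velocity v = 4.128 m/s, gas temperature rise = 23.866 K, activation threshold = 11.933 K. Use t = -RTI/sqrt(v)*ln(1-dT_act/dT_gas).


dT_act/dT_gas = 0.5
ln(1 - 0.5) = -0.69315
t = -171.163 / sqrt(4.128) * -0.69315 = 58.394 s

58.394 s


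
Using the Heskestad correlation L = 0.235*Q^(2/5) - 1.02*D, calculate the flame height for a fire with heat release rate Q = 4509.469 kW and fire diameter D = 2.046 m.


Q^(2/5) = 28.950
0.235 * Q^(2/5) = 6.8033
1.02 * D = 2.0869
L = 4.7164 m

4.7164 m


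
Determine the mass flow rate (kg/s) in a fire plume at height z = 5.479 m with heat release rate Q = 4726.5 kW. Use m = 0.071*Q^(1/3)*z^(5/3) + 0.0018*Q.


Q^(1/3) = 16.782
z^(5/3) = 17.028
First term = 0.071 * 16.782 * 17.028 = 20.290
Second term = 0.0018 * 4726.5 = 8.5077
m = 28.797 kg/s

28.797 kg/s


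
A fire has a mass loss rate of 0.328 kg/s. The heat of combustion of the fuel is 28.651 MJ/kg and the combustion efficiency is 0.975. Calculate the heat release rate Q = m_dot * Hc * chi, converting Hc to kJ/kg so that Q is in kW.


Hc = 28.651 MJ/kg = 28.651 * 1000 kJ/kg = 28651 kJ/kg
Q = 0.328 kg/s * 28651 kJ/kg * 0.975 = 9162.6 kW

9162.6 kW


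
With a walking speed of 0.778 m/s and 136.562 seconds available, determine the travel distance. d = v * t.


d = 0.778 * 136.562 = 106.25 m

106.25 m


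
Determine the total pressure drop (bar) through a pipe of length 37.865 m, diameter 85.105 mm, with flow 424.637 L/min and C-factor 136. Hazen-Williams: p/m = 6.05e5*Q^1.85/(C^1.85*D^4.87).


Q^1.85 = 72750
C^1.85 = 8852.1
D^4.87 = 2.5054e+09
p/m = 0.0019845 bar/m
p_total = 0.0019845 * 37.865 = 0.075145 bar

0.075145 bar


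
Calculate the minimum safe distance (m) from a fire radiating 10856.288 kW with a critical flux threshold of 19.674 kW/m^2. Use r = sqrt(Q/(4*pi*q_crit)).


4*pi*q_crit = 247.23
Q/(4*pi*q_crit) = 43.912
r = sqrt(43.912) = 6.6266 m

6.6266 m


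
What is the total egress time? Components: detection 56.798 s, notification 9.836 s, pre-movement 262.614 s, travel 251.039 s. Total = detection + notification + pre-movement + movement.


Total = 56.798 + 9.836 + 262.614 + 251.039 = 580.287 s

580.287 s


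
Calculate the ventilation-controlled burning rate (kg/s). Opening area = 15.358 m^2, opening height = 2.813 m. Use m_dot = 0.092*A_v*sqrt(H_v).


sqrt(H_v) = 1.6772
m_dot = 0.092 * 15.358 * 1.6772 = 2.3698 kg/s

2.3698 kg/s


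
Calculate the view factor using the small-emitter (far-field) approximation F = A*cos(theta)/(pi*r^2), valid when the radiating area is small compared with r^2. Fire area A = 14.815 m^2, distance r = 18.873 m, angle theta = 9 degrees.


cos(9 deg) = 0.98769
pi*r^2 = 1119.0
F = 14.815 * 0.98769 / 1119.0 = 0.013076

0.013076


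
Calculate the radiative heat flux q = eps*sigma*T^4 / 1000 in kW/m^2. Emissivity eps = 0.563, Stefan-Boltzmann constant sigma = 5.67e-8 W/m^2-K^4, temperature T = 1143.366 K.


T^4 = 1.7090e+12
q = 0.563 * 5.67e-8 * 1.7090e+12 / 1000 = 54.555 kW/m^2

54.555 kW/m^2


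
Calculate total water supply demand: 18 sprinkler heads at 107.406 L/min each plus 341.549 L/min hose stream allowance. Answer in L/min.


Sprinkler demand = 18 * 107.406 = 1933.308 L/min
Total = 1933.308 + 341.549 = 2274.857 L/min

2274.857 L/min


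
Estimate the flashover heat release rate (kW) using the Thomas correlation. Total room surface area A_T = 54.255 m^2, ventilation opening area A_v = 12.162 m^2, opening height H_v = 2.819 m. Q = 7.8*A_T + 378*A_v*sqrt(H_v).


7.8*A_T = 423.189
sqrt(H_v) = 1.6790
378*A_v*sqrt(H_v) = 7718.7
Q = 423.189 + 7718.7 = 8141.9 kW

8141.9 kW


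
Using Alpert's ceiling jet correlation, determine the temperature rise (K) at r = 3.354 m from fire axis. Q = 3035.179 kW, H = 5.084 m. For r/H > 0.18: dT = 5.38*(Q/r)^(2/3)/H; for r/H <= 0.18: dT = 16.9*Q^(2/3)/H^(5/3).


r/H = 3.354 / 5.084 = 0.65972
r/H > 0.18, so dT = 5.38*(Q/r)^(2/3)/H
Q/r = 904.94
(Q/r)^(2/3) = 93.558
dT = 5.38 * 93.558 / 5.084 = 99.005 K

99.005 K


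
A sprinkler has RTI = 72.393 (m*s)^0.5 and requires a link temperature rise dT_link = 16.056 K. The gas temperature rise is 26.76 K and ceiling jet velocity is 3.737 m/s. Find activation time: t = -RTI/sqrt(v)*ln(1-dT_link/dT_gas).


dT_link/dT_gas = 0.6
ln(1 - 0.6) = -0.91629
t = -72.393 / sqrt(3.737) * -0.91629 = 34.314 s

34.314 s


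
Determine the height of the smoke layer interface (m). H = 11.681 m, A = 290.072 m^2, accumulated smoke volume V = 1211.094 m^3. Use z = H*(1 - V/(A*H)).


V/(A*H) = 0.35743
1 - 0.35743 = 0.64257
z = 11.681 * 0.64257 = 7.5059 m

7.5059 m


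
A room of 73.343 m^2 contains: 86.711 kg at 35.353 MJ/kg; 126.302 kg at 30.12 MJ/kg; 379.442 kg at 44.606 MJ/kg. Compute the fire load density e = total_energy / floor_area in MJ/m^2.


Total energy = 86.711*35.353 + 126.302*30.12 + 379.442*44.606
= 3065.494 + 3804.216 + 16925.39
= 23795.10 MJ
e = 23795.10 / 73.343 = 324.44 MJ/m^2

324.44 MJ/m^2


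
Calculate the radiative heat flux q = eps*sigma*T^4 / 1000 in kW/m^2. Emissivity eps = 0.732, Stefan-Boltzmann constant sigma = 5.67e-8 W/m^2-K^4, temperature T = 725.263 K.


T^4 = 2.7668e+11
q = 0.732 * 5.67e-8 * 2.7668e+11 / 1000 = 11.484 kW/m^2

11.484 kW/m^2


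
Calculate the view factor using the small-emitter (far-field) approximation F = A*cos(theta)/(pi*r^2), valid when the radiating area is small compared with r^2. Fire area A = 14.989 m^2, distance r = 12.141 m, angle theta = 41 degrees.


cos(41 deg) = 0.75471
pi*r^2 = 463.08
F = 14.989 * 0.75471 / 463.08 = 0.024428

0.024428


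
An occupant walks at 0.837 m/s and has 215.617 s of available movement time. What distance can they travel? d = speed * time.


d = 0.837 * 215.617 = 180.47 m

180.47 m


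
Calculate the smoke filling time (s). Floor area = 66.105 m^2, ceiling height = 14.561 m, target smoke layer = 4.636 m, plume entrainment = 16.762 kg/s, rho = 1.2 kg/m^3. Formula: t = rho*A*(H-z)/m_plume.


H - z = 9.925 m
t = 1.2 * 66.105 * 9.925 / 16.762 = 46.970 s

46.970 s


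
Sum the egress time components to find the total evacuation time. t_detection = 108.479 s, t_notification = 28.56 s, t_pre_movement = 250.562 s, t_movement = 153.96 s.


Total = 108.479 + 28.56 + 250.562 + 153.96 = 541.561 s

541.561 s


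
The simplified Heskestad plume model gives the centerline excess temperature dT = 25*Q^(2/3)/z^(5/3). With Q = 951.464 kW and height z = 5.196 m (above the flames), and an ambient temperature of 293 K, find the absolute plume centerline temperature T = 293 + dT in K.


Q^(2/3) = 96.738
z^(5/3) = 15.588
dT = 25 * 96.738 / 15.588 = 155.15 K
T = 293 + 155.15 = 448.15 K

448.15 K


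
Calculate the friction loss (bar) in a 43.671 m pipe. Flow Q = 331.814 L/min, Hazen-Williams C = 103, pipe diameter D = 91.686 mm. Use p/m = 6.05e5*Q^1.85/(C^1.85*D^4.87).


Q^1.85 = 46095
C^1.85 = 5293.6
D^4.87 = 3.6009e+09
p/m = 0.0014630 bar/m
p_total = 0.0014630 * 43.671 = 0.063891 bar

0.063891 bar


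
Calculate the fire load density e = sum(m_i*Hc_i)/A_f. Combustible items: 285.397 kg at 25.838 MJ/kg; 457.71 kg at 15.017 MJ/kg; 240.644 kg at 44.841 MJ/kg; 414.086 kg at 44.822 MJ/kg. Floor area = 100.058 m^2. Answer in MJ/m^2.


Total energy = 285.397*25.838 + 457.71*15.017 + 240.644*44.841 + 414.086*44.822
= 7374.088 + 6873.431 + 10790.72 + 18560.16
= 43598.40 MJ
e = 43598.40 / 100.058 = 435.73 MJ/m^2

435.73 MJ/m^2


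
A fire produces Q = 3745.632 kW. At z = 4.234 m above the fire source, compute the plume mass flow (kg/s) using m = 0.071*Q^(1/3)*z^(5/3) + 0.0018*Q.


Q^(1/3) = 15.530
z^(5/3) = 11.081
First term = 0.071 * 15.530 * 11.081 = 12.219
Second term = 0.0018 * 3745.632 = 6.7421
m = 18.961 kg/s

18.961 kg/s


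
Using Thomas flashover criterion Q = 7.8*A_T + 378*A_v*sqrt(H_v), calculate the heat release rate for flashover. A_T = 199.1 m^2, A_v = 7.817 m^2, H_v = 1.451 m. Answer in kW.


7.8*A_T = 1552.98
sqrt(H_v) = 1.2046
378*A_v*sqrt(H_v) = 3559.3
Q = 1552.98 + 3559.3 = 5112.3 kW

5112.3 kW


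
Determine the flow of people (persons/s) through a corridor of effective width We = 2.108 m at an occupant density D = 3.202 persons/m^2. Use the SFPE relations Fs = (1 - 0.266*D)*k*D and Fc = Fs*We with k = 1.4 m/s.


1 - 0.266*D = 1 - 0.266*3.202 = 0.14827
Fs = 0.14827 * 1.4 * 3.202 = 0.66466 persons/(s*m)
Fc = 0.66466 * 2.108 = 1.4011 persons/s

1.4011 persons/s


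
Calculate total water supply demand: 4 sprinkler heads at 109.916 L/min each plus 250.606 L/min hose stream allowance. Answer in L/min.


Sprinkler demand = 4 * 109.916 = 439.664 L/min
Total = 439.664 + 250.606 = 690.27 L/min

690.27 L/min


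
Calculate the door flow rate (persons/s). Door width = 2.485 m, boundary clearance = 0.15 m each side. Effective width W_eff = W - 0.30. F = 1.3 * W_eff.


W_eff = 2.485 - 0.30 = 2.185 m
F = 1.3 * 2.185 = 2.8405 persons/s

2.8405 persons/s


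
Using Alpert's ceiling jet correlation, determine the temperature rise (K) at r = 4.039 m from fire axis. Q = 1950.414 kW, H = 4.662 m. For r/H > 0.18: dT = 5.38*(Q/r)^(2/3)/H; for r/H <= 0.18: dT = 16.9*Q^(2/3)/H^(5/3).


r/H = 4.039 / 4.662 = 0.86637
r/H > 0.18, so dT = 5.38*(Q/r)^(2/3)/H
Q/r = 482.90
(Q/r)^(2/3) = 61.551
dT = 5.38 * 61.551 / 4.662 = 71.031 K

71.031 K


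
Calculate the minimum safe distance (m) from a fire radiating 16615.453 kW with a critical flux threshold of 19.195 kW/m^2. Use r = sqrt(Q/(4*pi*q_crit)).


4*pi*q_crit = 241.21
Q/(4*pi*q_crit) = 68.883
r = sqrt(68.883) = 8.2996 m

8.2996 m


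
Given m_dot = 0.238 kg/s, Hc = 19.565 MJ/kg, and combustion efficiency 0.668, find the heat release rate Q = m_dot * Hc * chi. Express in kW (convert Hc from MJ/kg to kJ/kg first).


Hc = 19.565 MJ/kg = 19.565 * 1000 kJ/kg = 19565 kJ/kg
Q = 0.238 kg/s * 19565 kJ/kg * 0.668 = 3110.5 kW

3110.5 kW


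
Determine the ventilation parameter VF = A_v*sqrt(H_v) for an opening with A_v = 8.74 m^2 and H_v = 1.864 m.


sqrt(H_v) = 1.3653
VF = 8.74 * 1.3653 = 11.933 m^(5/2)

11.933 m^(5/2)


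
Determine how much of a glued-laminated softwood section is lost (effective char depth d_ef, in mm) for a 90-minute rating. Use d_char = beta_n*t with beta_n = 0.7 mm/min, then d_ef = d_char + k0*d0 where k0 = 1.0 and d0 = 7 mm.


d_char = 0.7 * 90 = 63 mm
d_ef = 63 + 1.0*7 = 70 mm

70 mm


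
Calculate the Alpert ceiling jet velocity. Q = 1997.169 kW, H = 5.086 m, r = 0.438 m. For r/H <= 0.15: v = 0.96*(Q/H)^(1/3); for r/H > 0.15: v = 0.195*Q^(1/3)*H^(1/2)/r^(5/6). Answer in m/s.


r/H = 0.438 / 5.086 = 0.086119
r/H <= 0.15, so v = 0.96*(Q/H)^(1/3)
Q/H = 392.68
(Q/H)^(1/3) = 7.3228
v = 0.96 * 7.3228 = 7.0299 m/s

7.0299 m/s


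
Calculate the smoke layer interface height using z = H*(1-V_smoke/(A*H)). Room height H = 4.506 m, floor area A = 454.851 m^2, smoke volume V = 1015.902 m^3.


V/(A*H) = 0.49567
1 - 0.49567 = 0.50433
z = 4.506 * 0.50433 = 2.2725 m

2.2725 m


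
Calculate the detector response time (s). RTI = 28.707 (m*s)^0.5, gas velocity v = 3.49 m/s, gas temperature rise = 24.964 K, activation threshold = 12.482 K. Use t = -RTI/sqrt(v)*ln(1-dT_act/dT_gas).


dT_act/dT_gas = 0.5
ln(1 - 0.5) = -0.69315
t = -28.707 / sqrt(3.49) * -0.69315 = 10.651 s

10.651 s


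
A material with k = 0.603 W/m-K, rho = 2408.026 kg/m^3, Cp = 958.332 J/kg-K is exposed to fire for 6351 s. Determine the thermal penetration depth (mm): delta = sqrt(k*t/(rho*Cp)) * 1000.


alpha = 0.603 / (2408.026 * 958.332) = 2.6130e-07 m^2/s
alpha * t = 0.0016595
delta = sqrt(0.0016595) * 1000 = 40.737 mm

40.737 mm


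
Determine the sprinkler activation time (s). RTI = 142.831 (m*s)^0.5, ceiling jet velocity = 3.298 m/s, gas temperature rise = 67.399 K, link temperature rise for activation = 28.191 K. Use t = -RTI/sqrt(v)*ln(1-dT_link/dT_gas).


dT_link/dT_gas = 0.41827
ln(1 - 0.41827) = -0.54175
t = -142.831 / sqrt(3.298) * -0.54175 = 42.608 s

42.608 s


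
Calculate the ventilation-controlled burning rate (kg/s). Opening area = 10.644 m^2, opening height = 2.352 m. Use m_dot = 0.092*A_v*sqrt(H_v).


sqrt(H_v) = 1.5336
m_dot = 0.092 * 10.644 * 1.5336 = 1.5018 kg/s

1.5018 kg/s


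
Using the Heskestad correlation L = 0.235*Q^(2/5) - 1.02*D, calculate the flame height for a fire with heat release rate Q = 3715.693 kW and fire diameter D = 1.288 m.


Q^(2/5) = 26.793
0.235 * Q^(2/5) = 6.2963
1.02 * D = 1.3138
L = 4.9825 m

4.9825 m


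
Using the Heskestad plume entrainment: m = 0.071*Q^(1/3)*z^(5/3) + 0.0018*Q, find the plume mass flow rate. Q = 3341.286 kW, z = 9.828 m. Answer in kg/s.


Q^(1/3) = 14.950
z^(5/3) = 45.093
First term = 0.071 * 14.950 * 45.093 = 47.864
Second term = 0.0018 * 3341.286 = 6.0143
m = 53.878 kg/s

53.878 kg/s


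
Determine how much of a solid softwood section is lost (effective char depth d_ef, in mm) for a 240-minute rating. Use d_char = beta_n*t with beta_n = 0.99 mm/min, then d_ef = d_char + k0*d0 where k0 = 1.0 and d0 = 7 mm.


d_char = 0.99 * 240 = 237.6 mm
d_ef = 237.6 + 1.0*7 = 244.6 mm

244.6 mm


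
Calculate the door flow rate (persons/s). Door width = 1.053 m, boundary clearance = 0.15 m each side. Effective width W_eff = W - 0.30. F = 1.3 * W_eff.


W_eff = 1.053 - 0.30 = 0.753 m
F = 1.3 * 0.753 = 0.97890 persons/s

0.97890 persons/s


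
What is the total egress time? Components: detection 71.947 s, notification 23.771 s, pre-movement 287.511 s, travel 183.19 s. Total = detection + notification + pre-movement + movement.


Total = 71.947 + 23.771 + 287.511 + 183.19 = 566.419 s

566.419 s


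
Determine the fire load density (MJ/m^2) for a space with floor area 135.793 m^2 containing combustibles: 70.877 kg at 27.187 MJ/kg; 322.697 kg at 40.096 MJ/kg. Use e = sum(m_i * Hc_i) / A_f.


Total energy = 70.877*27.187 + 322.697*40.096
= 1926.933 + 12938.86
= 14865.79 MJ
e = 14865.79 / 135.793 = 109.47 MJ/m^2

109.47 MJ/m^2


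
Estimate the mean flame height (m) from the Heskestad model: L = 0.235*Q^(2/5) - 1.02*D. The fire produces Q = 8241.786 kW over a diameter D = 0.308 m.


Q^(2/5) = 36.848
0.235 * Q^(2/5) = 8.6592
1.02 * D = 0.31416
L = 8.3450 m

8.3450 m


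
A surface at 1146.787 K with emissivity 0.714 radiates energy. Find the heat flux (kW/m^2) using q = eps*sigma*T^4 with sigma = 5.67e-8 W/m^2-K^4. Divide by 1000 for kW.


T^4 = 1.7295e+12
q = 0.714 * 5.67e-8 * 1.7295e+12 / 1000 = 70.018 kW/m^2

70.018 kW/m^2


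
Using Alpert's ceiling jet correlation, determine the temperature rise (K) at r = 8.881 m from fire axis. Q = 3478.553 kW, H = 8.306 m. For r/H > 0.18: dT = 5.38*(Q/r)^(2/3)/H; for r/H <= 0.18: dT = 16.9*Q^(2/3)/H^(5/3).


r/H = 8.881 / 8.306 = 1.0692
r/H > 0.18, so dT = 5.38*(Q/r)^(2/3)/H
Q/r = 391.68
(Q/r)^(2/3) = 53.533
dT = 5.38 * 53.533 / 8.306 = 34.675 K

34.675 K


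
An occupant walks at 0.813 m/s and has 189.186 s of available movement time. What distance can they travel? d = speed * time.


d = 0.813 * 189.186 = 153.81 m

153.81 m


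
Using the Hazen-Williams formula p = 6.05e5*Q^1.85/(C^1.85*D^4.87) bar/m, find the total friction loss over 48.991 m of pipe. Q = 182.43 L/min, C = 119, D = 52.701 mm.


Q^1.85 = 15242
C^1.85 = 6914.5
D^4.87 = 2.4281e+08
p/m = 0.0054924 bar/m
p_total = 0.0054924 * 48.991 = 0.26908 bar

0.26908 bar


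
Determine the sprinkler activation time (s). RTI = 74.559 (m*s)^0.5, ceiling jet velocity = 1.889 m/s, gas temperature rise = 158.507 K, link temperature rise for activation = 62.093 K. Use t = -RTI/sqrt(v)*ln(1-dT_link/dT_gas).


dT_link/dT_gas = 0.39174
ln(1 - 0.39174) = -0.49715
t = -74.559 / sqrt(1.889) * -0.49715 = 26.969 s

26.969 s


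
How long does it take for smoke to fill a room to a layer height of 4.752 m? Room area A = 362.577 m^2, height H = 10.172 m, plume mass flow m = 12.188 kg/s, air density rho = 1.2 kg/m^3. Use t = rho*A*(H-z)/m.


H - z = 5.42 m
t = 1.2 * 362.577 * 5.42 / 12.188 = 193.49 s

193.49 s


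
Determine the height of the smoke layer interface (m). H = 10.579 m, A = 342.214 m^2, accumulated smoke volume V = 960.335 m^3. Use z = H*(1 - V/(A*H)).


V/(A*H) = 0.26527
1 - 0.26527 = 0.73473
z = 10.579 * 0.73473 = 7.7728 m

7.7728 m


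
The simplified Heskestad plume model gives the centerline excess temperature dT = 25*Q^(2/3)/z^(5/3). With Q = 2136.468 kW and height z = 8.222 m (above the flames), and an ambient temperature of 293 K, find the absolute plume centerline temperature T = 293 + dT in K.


Q^(2/3) = 165.88
z^(5/3) = 33.494
dT = 25 * 165.88 / 33.494 = 123.82 K
T = 293 + 123.82 = 416.82 K

416.82 K


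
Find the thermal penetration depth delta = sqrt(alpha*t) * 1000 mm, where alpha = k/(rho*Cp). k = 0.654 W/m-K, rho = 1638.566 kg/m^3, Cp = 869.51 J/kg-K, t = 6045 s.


alpha = 0.654 / (1638.566 * 869.51) = 4.5903e-07 m^2/s
alpha * t = 0.0027748
delta = sqrt(0.0027748) * 1000 = 52.677 mm

52.677 mm


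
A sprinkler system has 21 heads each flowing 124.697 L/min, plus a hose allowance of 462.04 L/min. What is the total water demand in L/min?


Sprinkler demand = 21 * 124.697 = 2618.637 L/min
Total = 2618.637 + 462.04 = 3080.677 L/min

3080.677 L/min


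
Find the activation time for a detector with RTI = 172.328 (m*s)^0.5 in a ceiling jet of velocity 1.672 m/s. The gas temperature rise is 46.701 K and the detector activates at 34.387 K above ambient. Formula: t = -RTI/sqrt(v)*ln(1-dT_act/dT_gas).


dT_act/dT_gas = 0.73632
ln(1 - 0.73632) = -1.3330
t = -172.328 / sqrt(1.672) * -1.3330 = 177.65 s

177.65 s


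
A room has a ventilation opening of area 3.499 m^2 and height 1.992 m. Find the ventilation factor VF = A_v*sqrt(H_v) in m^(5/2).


sqrt(H_v) = 1.4114
VF = 3.499 * 1.4114 = 4.9384 m^(5/2)

4.9384 m^(5/2)


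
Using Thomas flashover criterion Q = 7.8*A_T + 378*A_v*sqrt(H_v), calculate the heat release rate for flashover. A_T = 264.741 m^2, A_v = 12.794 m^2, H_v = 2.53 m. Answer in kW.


7.8*A_T = 2065.0
sqrt(H_v) = 1.5906
378*A_v*sqrt(H_v) = 7692.3
Q = 2065.0 + 7692.3 = 9757.3 kW

9757.3 kW


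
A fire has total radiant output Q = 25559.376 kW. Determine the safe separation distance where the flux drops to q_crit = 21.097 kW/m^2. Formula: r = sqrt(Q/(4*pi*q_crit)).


4*pi*q_crit = 265.11
Q/(4*pi*q_crit) = 96.409
r = sqrt(96.409) = 9.8188 m

9.8188 m


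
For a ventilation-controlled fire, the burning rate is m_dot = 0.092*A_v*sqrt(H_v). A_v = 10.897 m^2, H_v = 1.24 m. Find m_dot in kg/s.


sqrt(H_v) = 1.1136
m_dot = 0.092 * 10.897 * 1.1136 = 1.1164 kg/s

1.1164 kg/s


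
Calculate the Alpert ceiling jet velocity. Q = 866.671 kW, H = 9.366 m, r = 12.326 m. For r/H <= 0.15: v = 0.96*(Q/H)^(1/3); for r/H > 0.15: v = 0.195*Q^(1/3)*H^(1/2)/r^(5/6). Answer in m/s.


r/H = 12.326 / 9.366 = 1.3160
r/H > 0.15, so v = 0.195*Q^(1/3)*H^(1/2)/r^(5/6)
Q^(1/3) = 9.5342
H^(1/2) = 3.0604
r^(5/6) = 8.1100
v = 0.195 * 9.5342 * 3.0604 / 8.1100 = 0.70158 m/s

0.70158 m/s


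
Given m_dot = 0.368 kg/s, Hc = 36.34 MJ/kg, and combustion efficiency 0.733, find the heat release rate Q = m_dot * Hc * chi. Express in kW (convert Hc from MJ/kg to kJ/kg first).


Hc = 36.34 MJ/kg = 36.34 * 1000 kJ/kg = 36340 kJ/kg
Q = 0.368 kg/s * 36340 kJ/kg * 0.733 = 9802.5 kW

9802.5 kW


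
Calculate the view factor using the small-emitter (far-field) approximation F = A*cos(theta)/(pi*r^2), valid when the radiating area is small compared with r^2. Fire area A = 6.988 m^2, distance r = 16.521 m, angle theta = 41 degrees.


cos(41 deg) = 0.75471
pi*r^2 = 857.48
F = 6.988 * 0.75471 / 857.48 = 0.0061505

0.0061505


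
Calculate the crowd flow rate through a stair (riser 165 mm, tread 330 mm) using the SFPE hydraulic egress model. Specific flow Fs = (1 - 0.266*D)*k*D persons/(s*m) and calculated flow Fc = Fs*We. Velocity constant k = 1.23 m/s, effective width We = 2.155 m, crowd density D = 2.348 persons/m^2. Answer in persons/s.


1 - 0.266*D = 1 - 0.266*2.348 = 0.37543
Fs = 0.37543 * 1.23 * 2.348 = 1.0843 persons/(s*m)
Fc = 1.0843 * 2.155 = 2.3366 persons/s

2.3366 persons/s


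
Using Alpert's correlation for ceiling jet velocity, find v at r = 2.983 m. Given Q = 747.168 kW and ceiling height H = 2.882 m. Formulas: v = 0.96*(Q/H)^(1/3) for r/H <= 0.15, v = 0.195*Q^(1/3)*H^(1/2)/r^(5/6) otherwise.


r/H = 2.983 / 2.882 = 1.0350
r/H > 0.15, so v = 0.195*Q^(1/3)*H^(1/2)/r^(5/6)
Q^(1/3) = 9.0742
H^(1/2) = 1.6976
r^(5/6) = 2.4862
v = 0.195 * 9.0742 * 1.6976 / 2.4862 = 1.2082 m/s

1.2082 m/s


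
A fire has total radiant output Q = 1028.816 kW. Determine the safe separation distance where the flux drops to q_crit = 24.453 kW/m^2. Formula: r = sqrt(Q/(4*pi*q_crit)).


4*pi*q_crit = 307.29
Q/(4*pi*q_crit) = 3.3481
r = sqrt(3.3481) = 1.8298 m

1.8298 m


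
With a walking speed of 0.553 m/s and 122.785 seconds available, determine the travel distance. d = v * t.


d = 0.553 * 122.785 = 67.900 m

67.900 m


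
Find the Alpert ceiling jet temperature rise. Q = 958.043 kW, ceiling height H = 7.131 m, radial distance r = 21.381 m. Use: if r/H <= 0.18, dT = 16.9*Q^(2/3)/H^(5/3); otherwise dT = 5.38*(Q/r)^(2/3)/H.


r/H = 21.381 / 7.131 = 2.9983
r/H > 0.18, so dT = 5.38*(Q/r)^(2/3)/H
Q/r = 44.808
(Q/r)^(2/3) = 12.616
dT = 5.38 * 12.616 / 7.131 = 9.5178 K

9.5178 K


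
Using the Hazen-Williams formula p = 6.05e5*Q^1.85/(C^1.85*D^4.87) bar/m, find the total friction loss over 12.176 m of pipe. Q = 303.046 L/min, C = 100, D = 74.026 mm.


Q^1.85 = 38975
C^1.85 = 5011.9
D^4.87 = 1.2703e+09
p/m = 0.0037038 bar/m
p_total = 0.0037038 * 12.176 = 0.045097 bar

0.045097 bar


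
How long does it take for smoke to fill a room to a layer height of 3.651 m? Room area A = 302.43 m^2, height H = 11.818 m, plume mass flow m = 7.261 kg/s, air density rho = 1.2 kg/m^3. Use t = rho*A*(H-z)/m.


H - z = 8.167 m
t = 1.2 * 302.43 * 8.167 / 7.261 = 408.20 s

408.20 s


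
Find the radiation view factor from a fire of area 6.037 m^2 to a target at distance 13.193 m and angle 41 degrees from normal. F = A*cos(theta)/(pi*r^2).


cos(41 deg) = 0.75471
pi*r^2 = 546.81
F = 6.037 * 0.75471 / 546.81 = 0.0083323

0.0083323


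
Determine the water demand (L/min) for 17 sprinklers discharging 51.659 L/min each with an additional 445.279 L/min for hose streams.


Sprinkler demand = 17 * 51.659 = 878.203 L/min
Total = 878.203 + 445.279 = 1323.482 L/min

1323.482 L/min


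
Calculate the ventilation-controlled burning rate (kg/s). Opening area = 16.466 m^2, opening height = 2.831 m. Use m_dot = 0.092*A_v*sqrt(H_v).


sqrt(H_v) = 1.6826
m_dot = 0.092 * 16.466 * 1.6826 = 2.5489 kg/s

2.5489 kg/s


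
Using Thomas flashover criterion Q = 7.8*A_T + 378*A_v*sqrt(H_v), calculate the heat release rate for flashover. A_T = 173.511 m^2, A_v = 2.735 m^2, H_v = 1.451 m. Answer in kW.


7.8*A_T = 1353.4
sqrt(H_v) = 1.2046
378*A_v*sqrt(H_v) = 1245.3
Q = 1353.4 + 1245.3 = 2598.7 kW

2598.7 kW


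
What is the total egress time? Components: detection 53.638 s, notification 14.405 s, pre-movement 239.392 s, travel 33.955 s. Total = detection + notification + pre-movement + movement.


Total = 53.638 + 14.405 + 239.392 + 33.955 = 341.39 s

341.39 s


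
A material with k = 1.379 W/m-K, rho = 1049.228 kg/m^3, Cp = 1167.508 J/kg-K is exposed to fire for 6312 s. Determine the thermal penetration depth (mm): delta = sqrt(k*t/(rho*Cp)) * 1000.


alpha = 1.379 / (1049.228 * 1167.508) = 1.1257e-06 m^2/s
alpha * t = 0.0071056
delta = sqrt(0.0071056) * 1000 = 84.295 mm

84.295 mm


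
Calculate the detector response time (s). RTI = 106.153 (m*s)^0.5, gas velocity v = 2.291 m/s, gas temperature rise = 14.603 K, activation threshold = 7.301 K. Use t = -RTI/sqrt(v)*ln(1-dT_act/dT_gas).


dT_act/dT_gas = 0.49997
ln(1 - 0.49997) = -0.69308
t = -106.153 / sqrt(2.291) * -0.69308 = 48.607 s

48.607 s


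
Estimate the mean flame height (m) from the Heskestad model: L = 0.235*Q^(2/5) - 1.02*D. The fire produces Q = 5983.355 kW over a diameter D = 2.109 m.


Q^(2/5) = 32.417
0.235 * Q^(2/5) = 7.6181
1.02 * D = 2.1512
L = 5.4669 m

5.4669 m


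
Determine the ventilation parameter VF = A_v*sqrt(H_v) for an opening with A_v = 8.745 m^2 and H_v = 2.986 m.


sqrt(H_v) = 1.7280
VF = 8.745 * 1.7280 = 15.111 m^(5/2)

15.111 m^(5/2)


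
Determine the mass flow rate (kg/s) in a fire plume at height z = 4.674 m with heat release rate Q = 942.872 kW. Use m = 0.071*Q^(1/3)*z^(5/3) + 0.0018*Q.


Q^(1/3) = 9.8058
z^(5/3) = 13.066
First term = 0.071 * 9.8058 * 13.066 = 9.0968
Second term = 0.0018 * 942.872 = 1.6972
m = 10.794 kg/s

10.794 kg/s


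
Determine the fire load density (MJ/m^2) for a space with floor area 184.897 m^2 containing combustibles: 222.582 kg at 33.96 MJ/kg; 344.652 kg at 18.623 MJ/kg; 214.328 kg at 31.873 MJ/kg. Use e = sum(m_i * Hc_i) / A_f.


Total energy = 222.582*33.96 + 344.652*18.623 + 214.328*31.873
= 7558.885 + 6418.454 + 6831.276
= 20808.62 MJ
e = 20808.62 / 184.897 = 112.54 MJ/m^2

112.54 MJ/m^2


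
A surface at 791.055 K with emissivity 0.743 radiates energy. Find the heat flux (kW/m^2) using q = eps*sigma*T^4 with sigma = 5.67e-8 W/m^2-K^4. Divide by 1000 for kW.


T^4 = 3.9159e+11
q = 0.743 * 5.67e-8 * 3.9159e+11 / 1000 = 16.497 kW/m^2

16.497 kW/m^2


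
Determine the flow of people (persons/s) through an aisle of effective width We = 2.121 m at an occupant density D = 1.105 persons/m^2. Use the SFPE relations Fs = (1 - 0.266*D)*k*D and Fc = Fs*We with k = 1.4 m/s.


1 - 0.266*D = 1 - 0.266*1.105 = 0.70607
Fs = 0.70607 * 1.4 * 1.105 = 1.0923 persons/(s*m)
Fc = 1.0923 * 2.121 = 2.3167 persons/s

2.3167 persons/s


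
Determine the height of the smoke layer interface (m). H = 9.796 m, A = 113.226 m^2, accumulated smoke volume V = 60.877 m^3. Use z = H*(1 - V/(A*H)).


V/(A*H) = 0.054886
1 - 0.054886 = 0.94511
z = 9.796 * 0.94511 = 9.2583 m

9.2583 m


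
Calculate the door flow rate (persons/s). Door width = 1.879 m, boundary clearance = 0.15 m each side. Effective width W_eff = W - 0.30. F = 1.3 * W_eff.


W_eff = 1.879 - 0.30 = 1.579 m
F = 1.3 * 1.579 = 2.0527 persons/s

2.0527 persons/s


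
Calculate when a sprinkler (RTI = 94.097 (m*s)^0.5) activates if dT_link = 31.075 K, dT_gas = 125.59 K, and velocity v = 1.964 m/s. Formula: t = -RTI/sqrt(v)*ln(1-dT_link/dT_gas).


dT_link/dT_gas = 0.24743
ln(1 - 0.24743) = -0.28426
t = -94.097 / sqrt(1.964) * -0.28426 = 19.087 s

19.087 s


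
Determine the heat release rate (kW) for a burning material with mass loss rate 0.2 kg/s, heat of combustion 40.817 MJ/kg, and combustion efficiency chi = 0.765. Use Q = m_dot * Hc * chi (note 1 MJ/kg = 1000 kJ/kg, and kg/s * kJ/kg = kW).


Hc = 40.817 MJ/kg = 40.817 * 1000 kJ/kg = 40817 kJ/kg
Q = 0.2 kg/s * 40817 kJ/kg * 0.765 = 6245.001 kW

6245.001 kW


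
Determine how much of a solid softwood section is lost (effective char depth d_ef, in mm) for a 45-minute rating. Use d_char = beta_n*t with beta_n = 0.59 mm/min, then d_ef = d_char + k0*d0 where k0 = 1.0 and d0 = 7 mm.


d_char = 0.59 * 45 = 26.55 mm
d_ef = 26.55 + 1.0*7 = 33.55 mm

33.55 mm


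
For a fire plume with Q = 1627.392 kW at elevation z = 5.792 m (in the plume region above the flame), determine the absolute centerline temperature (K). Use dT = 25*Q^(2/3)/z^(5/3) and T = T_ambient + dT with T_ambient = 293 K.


Q^(2/3) = 138.35
z^(5/3) = 18.680
dT = 25 * 138.35 / 18.680 = 185.16 K
T = 293 + 185.16 = 478.16 K

478.16 K


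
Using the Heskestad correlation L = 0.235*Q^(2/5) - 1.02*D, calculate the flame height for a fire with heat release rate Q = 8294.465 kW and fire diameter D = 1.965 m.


Q^(2/5) = 36.942
0.235 * Q^(2/5) = 8.6813
1.02 * D = 2.0043
L = 6.6770 m

6.6770 m


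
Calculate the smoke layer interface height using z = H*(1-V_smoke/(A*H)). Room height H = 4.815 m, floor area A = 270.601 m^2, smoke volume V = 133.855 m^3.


V/(A*H) = 0.10273
1 - 0.10273 = 0.89727
z = 4.815 * 0.89727 = 4.3203 m

4.3203 m


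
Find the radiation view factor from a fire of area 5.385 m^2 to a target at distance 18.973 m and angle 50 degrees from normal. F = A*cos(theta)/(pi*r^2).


cos(50 deg) = 0.64279
pi*r^2 = 1130.9
F = 5.385 * 0.64279 / 1130.9 = 0.0030608

0.0030608


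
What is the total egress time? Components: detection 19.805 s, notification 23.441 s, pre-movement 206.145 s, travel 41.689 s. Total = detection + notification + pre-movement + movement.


Total = 19.805 + 23.441 + 206.145 + 41.689 = 291.08 s

291.08 s


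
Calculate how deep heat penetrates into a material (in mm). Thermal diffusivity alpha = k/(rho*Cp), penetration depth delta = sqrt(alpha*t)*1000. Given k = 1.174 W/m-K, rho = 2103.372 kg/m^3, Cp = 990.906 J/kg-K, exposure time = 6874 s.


alpha = 1.174 / (2103.372 * 990.906) = 5.6327e-07 m^2/s
alpha * t = 0.0038719
delta = sqrt(0.0038719) * 1000 = 62.225 mm

62.225 mm


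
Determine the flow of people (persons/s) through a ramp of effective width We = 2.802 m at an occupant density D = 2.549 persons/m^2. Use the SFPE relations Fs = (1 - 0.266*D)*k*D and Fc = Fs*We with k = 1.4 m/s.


1 - 0.266*D = 1 - 0.266*2.549 = 0.32197
Fs = 0.32197 * 1.4 * 2.549 = 1.1490 persons/(s*m)
Fc = 1.1490 * 2.802 = 3.2194 persons/s

3.2194 persons/s


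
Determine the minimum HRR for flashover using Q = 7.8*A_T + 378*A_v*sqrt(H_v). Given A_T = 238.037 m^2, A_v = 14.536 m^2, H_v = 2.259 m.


7.8*A_T = 1856.7
sqrt(H_v) = 1.5030
378*A_v*sqrt(H_v) = 8258.4
Q = 1856.7 + 8258.4 = 10115 kW

10115 kW


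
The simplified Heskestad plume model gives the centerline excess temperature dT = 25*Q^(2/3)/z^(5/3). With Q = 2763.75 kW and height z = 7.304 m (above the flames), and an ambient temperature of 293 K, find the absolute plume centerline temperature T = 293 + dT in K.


Q^(2/3) = 196.94
z^(5/3) = 27.496
dT = 25 * 196.94 / 27.496 = 179.06 K
T = 293 + 179.06 = 472.06 K

472.06 K


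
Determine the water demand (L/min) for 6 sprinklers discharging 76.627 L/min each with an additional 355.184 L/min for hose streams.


Sprinkler demand = 6 * 76.627 = 459.762 L/min
Total = 459.762 + 355.184 = 814.946 L/min

814.946 L/min


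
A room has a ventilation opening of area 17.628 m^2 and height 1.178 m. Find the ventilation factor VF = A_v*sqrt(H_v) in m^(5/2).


sqrt(H_v) = 1.0854
VF = 17.628 * 1.0854 = 19.133 m^(5/2)

19.133 m^(5/2)


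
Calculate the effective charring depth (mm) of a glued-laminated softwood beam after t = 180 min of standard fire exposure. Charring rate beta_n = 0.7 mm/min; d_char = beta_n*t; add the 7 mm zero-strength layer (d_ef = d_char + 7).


d_char = 0.7 * 180 = 126 mm
d_ef = 126 + 1.0*7 = 133 mm

133 mm


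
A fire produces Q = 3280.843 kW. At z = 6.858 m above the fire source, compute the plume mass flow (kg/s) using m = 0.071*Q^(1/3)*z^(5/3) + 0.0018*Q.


Q^(1/3) = 14.859
z^(5/3) = 24.755
First term = 0.071 * 14.859 * 24.755 = 26.117
Second term = 0.0018 * 3280.843 = 5.9055
m = 32.022 kg/s

32.022 kg/s
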